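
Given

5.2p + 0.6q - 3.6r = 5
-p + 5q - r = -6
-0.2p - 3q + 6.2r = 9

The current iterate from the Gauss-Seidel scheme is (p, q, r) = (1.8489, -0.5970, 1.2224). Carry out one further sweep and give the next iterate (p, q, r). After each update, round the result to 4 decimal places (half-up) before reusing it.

(1.8767, -0.5802, 1.2314)

One sweep:
  p = (5 - (0.6)·-0.5970 - (-3.6)·1.2224) / (5.2) = 1.8767
  q = (-6 - (-1)·1.8767 - (-1)·1.2224) / (5) = -0.5802
  r = (9 - (-0.2)·1.8767 - (-3)·-0.5802) / (6.2) = 1.2314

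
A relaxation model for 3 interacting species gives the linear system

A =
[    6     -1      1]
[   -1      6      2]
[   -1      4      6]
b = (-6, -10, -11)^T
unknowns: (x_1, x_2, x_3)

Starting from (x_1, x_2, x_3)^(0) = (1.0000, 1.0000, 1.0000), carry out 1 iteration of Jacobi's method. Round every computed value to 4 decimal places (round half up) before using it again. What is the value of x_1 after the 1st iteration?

-1.0000

Iteration 1:
  x_1 = (-6 - (-1)·1.0000 - (1)·1.0000) / (6) = -1.0000
  x_2 = (-10 - (-1)·1.0000 - (2)·1.0000) / (6) = -1.8333
  x_3 = (-11 - (-1)·1.0000 - (4)·1.0000) / (6) = -2.3333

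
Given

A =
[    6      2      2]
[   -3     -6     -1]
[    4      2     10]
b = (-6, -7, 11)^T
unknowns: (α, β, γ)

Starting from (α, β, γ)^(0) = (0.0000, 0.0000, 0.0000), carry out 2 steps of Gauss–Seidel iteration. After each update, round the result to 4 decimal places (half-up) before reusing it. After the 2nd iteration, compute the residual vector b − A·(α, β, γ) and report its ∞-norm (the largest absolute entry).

1.1998

Iteration 1:
  α = (-6 - (2)·0.0000 - (2)·0.0000) / (6) = -1.0000
  β = (-7 - (-3)·-1.0000 - (-1)·0.0000) / (-6) = 1.6667
  γ = (11 - (4)·-1.0000 - (2)·1.6667) / (10) = 1.1667
Iteration 2:
  α = (-6 - (2)·1.6667 - (2)·1.1667) / (6) = -1.9445
  β = (-7 - (-3)·-1.9445 - (-1)·1.1667) / (-6) = 1.9445
  γ = (11 - (4)·-1.9445 - (2)·1.9445) / (10) = 1.4889
Residual b − A·x = (-1.1998, 0.3224, 0.0000); ∞-norm = 1.1998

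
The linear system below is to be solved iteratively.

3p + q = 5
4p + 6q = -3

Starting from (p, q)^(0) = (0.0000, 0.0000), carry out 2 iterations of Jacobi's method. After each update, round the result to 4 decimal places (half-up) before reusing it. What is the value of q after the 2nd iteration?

-1.6111

Iteration 1:
  p = (5 - (1)·0.0000) / (3) = 1.6667
  q = (-3 - (4)·0.0000) / (6) = -0.5000
Iteration 2:
  p = (5 - (1)·-0.5000) / (3) = 1.8333
  q = (-3 - (4)·1.6667) / (6) = -1.6111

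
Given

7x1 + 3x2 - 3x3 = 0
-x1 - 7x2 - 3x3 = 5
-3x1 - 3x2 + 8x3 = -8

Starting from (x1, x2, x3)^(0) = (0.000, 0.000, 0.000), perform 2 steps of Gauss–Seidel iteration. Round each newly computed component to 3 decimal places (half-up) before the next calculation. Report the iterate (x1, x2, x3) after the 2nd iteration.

(-0.237, -0.137, -1.140)

Iteration 1:
  x1 = (0 - (3)·0.000 - (-3)·0.000) / (7) = 0.000
  x2 = (5 - (-1)·0.000 - (-3)·0.000) / (-7) = -0.714
  x3 = (-8 - (-3)·0.000 - (-3)·-0.714) / (8) = -1.268
Iteration 2:
  x1 = (0 - (3)·-0.714 - (-3)·-1.268) / (7) = -0.237
  x2 = (5 - (-1)·-0.237 - (-3)·-1.268) / (-7) = -0.137
  x3 = (-8 - (-3)·-0.237 - (-3)·-0.137) / (8) = -1.140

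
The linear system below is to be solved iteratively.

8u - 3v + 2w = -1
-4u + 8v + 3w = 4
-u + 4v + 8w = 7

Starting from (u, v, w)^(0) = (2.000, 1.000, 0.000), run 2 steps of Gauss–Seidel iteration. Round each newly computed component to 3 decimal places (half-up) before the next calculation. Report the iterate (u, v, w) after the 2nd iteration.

Iteration 1:
  u = (-1 - (-3)·1.000 - (2)·0.000) / (8) = 0.250
  v = (4 - (-4)·0.250 - (3)·0.000) / (8) = 0.625
  w = (7 - (-1)·0.250 - (4)·0.625) / (8) = 0.594
Iteration 2:
  u = (-1 - (-3)·0.625 - (2)·0.594) / (8) = -0.039
  v = (4 - (-4)·-0.039 - (3)·0.594) / (8) = 0.258
  w = (7 - (-1)·-0.039 - (4)·0.258) / (8) = 0.741

(-0.039, 0.258, 0.741)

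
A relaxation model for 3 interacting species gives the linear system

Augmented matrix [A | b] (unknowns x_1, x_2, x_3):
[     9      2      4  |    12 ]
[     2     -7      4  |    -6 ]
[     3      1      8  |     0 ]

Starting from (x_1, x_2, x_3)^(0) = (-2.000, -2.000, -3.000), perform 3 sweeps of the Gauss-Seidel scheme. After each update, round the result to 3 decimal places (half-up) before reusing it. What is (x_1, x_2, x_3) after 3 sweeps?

(1.522, 0.845, -0.676)

Iteration 1:
  x_1 = (12 - (2)·-2.000 - (4)·-3.000) / (9) = 3.111
  x_2 = (-6 - (2)·3.111 - (4)·-3.000) / (-7) = 0.032
  x_3 = (0 - (3)·3.111 - (1)·0.032) / (8) = -1.171
Iteration 2:
  x_1 = (12 - (2)·0.032 - (4)·-1.171) / (9) = 1.847
  x_2 = (-6 - (2)·1.847 - (4)·-1.171) / (-7) = 0.716
  x_3 = (0 - (3)·1.847 - (1)·0.716) / (8) = -0.782
Iteration 3:
  x_1 = (12 - (2)·0.716 - (4)·-0.782) / (9) = 1.522
  x_2 = (-6 - (2)·1.522 - (4)·-0.782) / (-7) = 0.845
  x_3 = (0 - (3)·1.522 - (1)·0.845) / (8) = -0.676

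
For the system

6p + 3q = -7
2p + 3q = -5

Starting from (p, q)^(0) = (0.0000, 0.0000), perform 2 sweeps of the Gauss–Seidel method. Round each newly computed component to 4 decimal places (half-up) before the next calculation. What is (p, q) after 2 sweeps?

Iteration 1:
  p = (-7 - (3)·0.0000) / (6) = -1.1667
  q = (-5 - (2)·-1.1667) / (3) = -0.8889
Iteration 2:
  p = (-7 - (3)·-0.8889) / (6) = -0.7222
  q = (-5 - (2)·-0.7222) / (3) = -1.1852

(-0.7222, -1.1852)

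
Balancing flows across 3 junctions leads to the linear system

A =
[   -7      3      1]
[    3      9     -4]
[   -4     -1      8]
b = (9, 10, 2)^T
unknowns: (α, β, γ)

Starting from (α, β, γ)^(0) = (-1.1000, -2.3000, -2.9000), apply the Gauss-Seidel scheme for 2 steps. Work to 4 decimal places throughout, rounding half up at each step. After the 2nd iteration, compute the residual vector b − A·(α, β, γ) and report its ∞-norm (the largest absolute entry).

Iteration 1:
  α = (9 - (3)·-2.3000 - (1)·-2.9000) / (-7) = -2.6857
  β = (10 - (3)·-2.6857 - (-4)·-2.9000) / (9) = 0.7175
  γ = (2 - (-4)·-2.6857 - (-1)·0.7175) / (8) = -1.0032
Iteration 2:
  α = (9 - (3)·0.7175 - (1)·-1.0032) / (-7) = -1.1215
  β = (10 - (3)·-1.1215 - (-4)·-1.0032) / (9) = 1.0391
  γ = (2 - (-4)·-1.1215 - (-1)·1.0391) / (8) = -0.1809
Residual b − A·x = (-1.7869, 3.2890, 0.0003); ∞-norm = 3.2890

3.2890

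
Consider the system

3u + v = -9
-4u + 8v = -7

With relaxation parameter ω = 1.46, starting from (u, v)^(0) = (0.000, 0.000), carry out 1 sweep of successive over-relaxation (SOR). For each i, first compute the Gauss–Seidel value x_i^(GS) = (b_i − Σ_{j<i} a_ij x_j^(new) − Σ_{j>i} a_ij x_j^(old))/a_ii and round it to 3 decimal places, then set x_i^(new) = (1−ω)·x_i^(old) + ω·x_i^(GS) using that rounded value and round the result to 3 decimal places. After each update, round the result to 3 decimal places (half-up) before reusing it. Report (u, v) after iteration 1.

Iteration 1:
  u: GS value = (-9 - (1)·0.000) / (3) = -3.000;  u ← (1−ω)·0.000 + ω·-3.000 = -4.380
  v: GS value = (-7 - (-4)·-4.380) / (8) = -3.065;  v ← (1−ω)·0.000 + ω·-3.065 = -4.475

(-4.380, -4.475)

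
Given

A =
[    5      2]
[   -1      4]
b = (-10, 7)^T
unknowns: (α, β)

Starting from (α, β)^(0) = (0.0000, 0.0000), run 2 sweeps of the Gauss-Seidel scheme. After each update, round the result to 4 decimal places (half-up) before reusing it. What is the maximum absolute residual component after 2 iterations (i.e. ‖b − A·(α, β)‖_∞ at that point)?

Iteration 1:
  α = (-10 - (2)·0.0000) / (5) = -2.0000
  β = (7 - (-1)·-2.0000) / (4) = 1.2500
Iteration 2:
  α = (-10 - (2)·1.2500) / (5) = -2.5000
  β = (7 - (-1)·-2.5000) / (4) = 1.1250
Residual b − A·x = (0.2500, 0.0000); ∞-norm = 0.2500

0.2500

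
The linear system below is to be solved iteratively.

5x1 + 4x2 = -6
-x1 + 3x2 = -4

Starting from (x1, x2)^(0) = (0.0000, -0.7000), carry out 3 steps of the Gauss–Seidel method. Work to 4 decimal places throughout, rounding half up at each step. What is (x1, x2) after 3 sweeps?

(-0.1433, -1.3811)

Iteration 1:
  x1 = (-6 - (4)·-0.7000) / (5) = -0.6400
  x2 = (-4 - (-1)·-0.6400) / (3) = -1.5467
Iteration 2:
  x1 = (-6 - (4)·-1.5467) / (5) = 0.0374
  x2 = (-4 - (-1)·0.0374) / (3) = -1.3209
Iteration 3:
  x1 = (-6 - (4)·-1.3209) / (5) = -0.1433
  x2 = (-4 - (-1)·-0.1433) / (3) = -1.3811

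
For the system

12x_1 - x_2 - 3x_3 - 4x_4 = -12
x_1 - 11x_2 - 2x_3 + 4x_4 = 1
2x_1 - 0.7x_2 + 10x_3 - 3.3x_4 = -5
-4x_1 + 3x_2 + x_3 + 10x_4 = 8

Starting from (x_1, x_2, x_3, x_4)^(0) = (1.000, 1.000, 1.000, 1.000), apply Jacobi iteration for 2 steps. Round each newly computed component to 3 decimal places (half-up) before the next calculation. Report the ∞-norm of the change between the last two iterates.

Iteration 1:
  x_1 = (-12 - (-1)·1.000 - (-3)·1.000 - (-4)·1.000) / (12) = -0.333
  x_2 = (1 - (1)·1.000 - (-2)·1.000 - (4)·1.000) / (-11) = 0.182
  x_3 = (-5 - (2)·1.000 - (-0.7)·1.000 - (-3.3)·1.000) / (10) = -0.300
  x_4 = (8 - (-4)·1.000 - (3)·1.000 - (1)·1.000) / (10) = 0.800
Iteration 2:
  x_1 = (-12 - (-1)·0.182 - (-3)·-0.300 - (-4)·0.800) / (12) = -0.793
  x_2 = (1 - (1)·-0.333 - (-2)·-0.300 - (4)·0.800) / (-11) = 0.224
  x_3 = (-5 - (2)·-0.333 - (-0.7)·0.182 - (-3.3)·0.800) / (10) = -0.157
  x_4 = (8 - (-4)·-0.333 - (3)·0.182 - (1)·-0.300) / (10) = 0.642
Change: (-0.460, 0.042, 0.143, -0.158) → max |·| = 0.460

0.460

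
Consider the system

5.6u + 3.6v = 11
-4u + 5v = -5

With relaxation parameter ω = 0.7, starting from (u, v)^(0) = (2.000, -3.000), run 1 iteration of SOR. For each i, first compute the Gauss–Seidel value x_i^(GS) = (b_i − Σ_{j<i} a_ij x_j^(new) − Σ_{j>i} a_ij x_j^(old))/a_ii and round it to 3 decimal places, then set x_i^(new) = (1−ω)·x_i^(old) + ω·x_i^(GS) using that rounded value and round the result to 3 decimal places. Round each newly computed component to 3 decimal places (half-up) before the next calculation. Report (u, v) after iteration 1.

(3.325, 0.262)

Iteration 1:
  u: GS value = (11 - (3.6)·-3.000) / (5.6) = 3.893;  u ← (1−ω)·2.000 + ω·3.893 = 3.325
  v: GS value = (-5 - (-4)·3.325) / (5) = 1.660;  v ← (1−ω)·-3.000 + ω·1.660 = 0.262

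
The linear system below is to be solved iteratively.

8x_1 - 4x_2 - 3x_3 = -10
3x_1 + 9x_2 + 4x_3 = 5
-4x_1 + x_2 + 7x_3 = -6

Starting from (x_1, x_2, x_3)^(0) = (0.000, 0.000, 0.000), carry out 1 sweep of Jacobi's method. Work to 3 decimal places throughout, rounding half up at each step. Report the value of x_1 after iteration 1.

Iteration 1:
  x_1 = (-10 - (-4)·0.000 - (-3)·0.000) / (8) = -1.250
  x_2 = (5 - (3)·0.000 - (4)·0.000) / (9) = 0.556
  x_3 = (-6 - (-4)·0.000 - (1)·0.000) / (7) = -0.857

-1.250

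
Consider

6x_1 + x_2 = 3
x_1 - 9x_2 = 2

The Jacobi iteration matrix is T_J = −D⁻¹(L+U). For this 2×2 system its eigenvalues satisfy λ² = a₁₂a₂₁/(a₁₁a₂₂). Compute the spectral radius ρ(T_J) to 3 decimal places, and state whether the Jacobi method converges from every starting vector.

0.136

a₁₂a₂₁/(a₁₁a₂₂) = (1)·(1) / ((6)·(-9)) = -0.018519
ρ = √|-0.018519| = √0.018519 = 0.136
ρ < 1, so Jacobi converges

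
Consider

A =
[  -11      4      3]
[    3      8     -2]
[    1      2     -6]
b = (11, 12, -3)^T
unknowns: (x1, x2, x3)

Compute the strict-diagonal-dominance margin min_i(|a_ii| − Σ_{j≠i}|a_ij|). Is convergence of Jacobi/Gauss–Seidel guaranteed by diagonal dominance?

3

row 1: |-11| − (4+3) = 4
row 2: |8| − (3+2) = 3
row 3: |-6| − (1+2) = 3
minimum over rows = 3 → strictly diagonally dominant (convergence guaranteed)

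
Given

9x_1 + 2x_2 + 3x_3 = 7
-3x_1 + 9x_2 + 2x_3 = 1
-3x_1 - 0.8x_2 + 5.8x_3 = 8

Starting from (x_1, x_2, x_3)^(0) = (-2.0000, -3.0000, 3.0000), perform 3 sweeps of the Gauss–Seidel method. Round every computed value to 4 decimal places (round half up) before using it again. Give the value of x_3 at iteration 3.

Iteration 1:
  x_1 = (7 - (2)·-3.0000 - (3)·3.0000) / (9) = 0.4444
  x_2 = (1 - (-3)·0.4444 - (2)·3.0000) / (9) = -0.4074
  x_3 = (8 - (-3)·0.4444 - (-0.8)·-0.4074) / (5.8) = 1.5530
Iteration 2:
  x_1 = (7 - (2)·-0.4074 - (3)·1.5530) / (9) = 0.3506
  x_2 = (1 - (-3)·0.3506 - (2)·1.5530) / (9) = -0.1171
  x_3 = (8 - (-3)·0.3506 - (-0.8)·-0.1171) / (5.8) = 1.5445
Iteration 3:
  x_1 = (7 - (2)·-0.1171 - (3)·1.5445) / (9) = 0.2890
  x_2 = (1 - (-3)·0.2890 - (2)·1.5445) / (9) = -0.1358
  x_3 = (8 - (-3)·0.2890 - (-0.8)·-0.1358) / (5.8) = 1.5101

1.5101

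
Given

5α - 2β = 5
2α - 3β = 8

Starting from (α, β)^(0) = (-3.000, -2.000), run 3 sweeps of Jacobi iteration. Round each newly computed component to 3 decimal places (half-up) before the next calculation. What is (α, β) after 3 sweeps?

(-0.013, -3.245)

Iteration 1:
  α = (5 - (-2)·-2.000) / (5) = 0.200
  β = (8 - (2)·-3.000) / (-3) = -4.667
Iteration 2:
  α = (5 - (-2)·-4.667) / (5) = -0.867
  β = (8 - (2)·0.200) / (-3) = -2.533
Iteration 3:
  α = (5 - (-2)·-2.533) / (5) = -0.013
  β = (8 - (2)·-0.867) / (-3) = -3.245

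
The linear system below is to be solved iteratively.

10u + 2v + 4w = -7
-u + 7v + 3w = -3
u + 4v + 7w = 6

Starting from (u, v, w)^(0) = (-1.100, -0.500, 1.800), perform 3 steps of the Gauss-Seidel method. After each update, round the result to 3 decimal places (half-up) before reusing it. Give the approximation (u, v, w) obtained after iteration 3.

Iteration 1:
  u = (-7 - (2)·-0.500 - (4)·1.800) / (10) = -1.320
  v = (-3 - (-1)·-1.320 - (3)·1.800) / (7) = -1.389
  w = (6 - (1)·-1.320 - (4)·-1.389) / (7) = 1.839
Iteration 2:
  u = (-7 - (2)·-1.389 - (4)·1.839) / (10) = -1.158
  v = (-3 - (-1)·-1.158 - (3)·1.839) / (7) = -1.382
  w = (6 - (1)·-1.158 - (4)·-1.382) / (7) = 1.812
Iteration 3:
  u = (-7 - (2)·-1.382 - (4)·1.812) / (10) = -1.148
  v = (-3 - (-1)·-1.148 - (3)·1.812) / (7) = -1.369
  w = (6 - (1)·-1.148 - (4)·-1.369) / (7) = 1.803

(-1.148, -1.369, 1.803)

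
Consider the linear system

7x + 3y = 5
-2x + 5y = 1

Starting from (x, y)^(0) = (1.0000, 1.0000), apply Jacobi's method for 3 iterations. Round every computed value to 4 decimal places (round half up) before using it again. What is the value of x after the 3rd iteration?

0.5796

Iteration 1:
  x = (5 - (3)·1.0000) / (7) = 0.2857
  y = (1 - (-2)·1.0000) / (5) = 0.6000
Iteration 2:
  x = (5 - (3)·0.6000) / (7) = 0.4571
  y = (1 - (-2)·0.2857) / (5) = 0.3143
Iteration 3:
  x = (5 - (3)·0.3143) / (7) = 0.5796
  y = (1 - (-2)·0.4571) / (5) = 0.3828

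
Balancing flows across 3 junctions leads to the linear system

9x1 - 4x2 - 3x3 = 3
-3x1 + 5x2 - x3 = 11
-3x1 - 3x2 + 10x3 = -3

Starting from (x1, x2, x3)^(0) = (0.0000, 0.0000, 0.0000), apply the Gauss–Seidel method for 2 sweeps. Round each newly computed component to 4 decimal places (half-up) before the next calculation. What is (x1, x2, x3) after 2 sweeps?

Iteration 1:
  x1 = (3 - (-4)·0.0000 - (-3)·0.0000) / (9) = 0.3333
  x2 = (11 - (-3)·0.3333 - (-1)·0.0000) / (5) = 2.4000
  x3 = (-3 - (-3)·0.3333 - (-3)·2.4000) / (10) = 0.5200
Iteration 2:
  x1 = (3 - (-4)·2.4000 - (-3)·0.5200) / (9) = 1.5733
  x2 = (11 - (-3)·1.5733 - (-1)·0.5200) / (5) = 3.2480
  x3 = (-3 - (-3)·1.5733 - (-3)·3.2480) / (10) = 1.1464

(1.5733, 3.2480, 1.1464)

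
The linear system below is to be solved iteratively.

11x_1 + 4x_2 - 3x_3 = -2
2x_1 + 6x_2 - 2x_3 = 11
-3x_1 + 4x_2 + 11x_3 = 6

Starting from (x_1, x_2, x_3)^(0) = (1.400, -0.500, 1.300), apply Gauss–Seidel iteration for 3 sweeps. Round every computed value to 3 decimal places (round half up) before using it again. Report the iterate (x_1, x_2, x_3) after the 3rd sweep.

(-1.089, 2.030, -0.490)

Iteration 1:
  x_1 = (-2 - (4)·-0.500 - (-3)·1.300) / (11) = 0.355
  x_2 = (11 - (2)·0.355 - (-2)·1.300) / (6) = 2.148
  x_3 = (6 - (-3)·0.355 - (4)·2.148) / (11) = -0.139
Iteration 2:
  x_1 = (-2 - (4)·2.148 - (-3)·-0.139) / (11) = -1.001
  x_2 = (11 - (2)·-1.001 - (-2)·-0.139) / (6) = 2.121
  x_3 = (6 - (-3)·-1.001 - (4)·2.121) / (11) = -0.499
Iteration 3:
  x_1 = (-2 - (4)·2.121 - (-3)·-0.499) / (11) = -1.089
  x_2 = (11 - (2)·-1.089 - (-2)·-0.499) / (6) = 2.030
  x_3 = (6 - (-3)·-1.089 - (4)·2.030) / (11) = -0.490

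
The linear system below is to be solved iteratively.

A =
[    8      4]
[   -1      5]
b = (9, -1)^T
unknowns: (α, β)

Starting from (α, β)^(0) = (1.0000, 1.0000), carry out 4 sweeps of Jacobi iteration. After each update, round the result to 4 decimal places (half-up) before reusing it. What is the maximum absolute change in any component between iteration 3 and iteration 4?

Iteration 1:
  α = (9 - (4)·1.0000) / (8) = 0.6250
  β = (-1 - (-1)·1.0000) / (5) = 0.0000
Iteration 2:
  α = (9 - (4)·0.0000) / (8) = 1.1250
  β = (-1 - (-1)·0.6250) / (5) = -0.0750
Iteration 3:
  α = (9 - (4)·-0.0750) / (8) = 1.1625
  β = (-1 - (-1)·1.1250) / (5) = 0.0250
Iteration 4:
  α = (9 - (4)·0.0250) / (8) = 1.1125
  β = (-1 - (-1)·1.1625) / (5) = 0.0325
Change: (-0.0500, 0.0075) → max |·| = 0.0500

0.0500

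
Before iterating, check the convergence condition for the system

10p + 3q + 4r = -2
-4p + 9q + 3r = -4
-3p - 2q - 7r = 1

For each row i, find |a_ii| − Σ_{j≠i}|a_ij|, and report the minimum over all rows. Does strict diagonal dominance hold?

2

row 1: |10| − (3+4) = 3
row 2: |9| − (4+3) = 2
row 3: |-7| − (3+2) = 2
minimum over rows = 2 → strictly diagonally dominant (convergence guaranteed)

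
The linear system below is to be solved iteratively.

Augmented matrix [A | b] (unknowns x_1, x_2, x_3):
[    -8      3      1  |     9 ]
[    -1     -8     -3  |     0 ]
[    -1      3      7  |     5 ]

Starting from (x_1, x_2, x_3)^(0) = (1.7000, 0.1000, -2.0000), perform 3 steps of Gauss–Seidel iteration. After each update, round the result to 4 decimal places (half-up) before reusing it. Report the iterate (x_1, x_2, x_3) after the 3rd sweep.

(-1.0343, -0.0901, 0.6051)

Iteration 1:
  x_1 = (9 - (3)·0.1000 - (1)·-2.0000) / (-8) = -1.3375
  x_2 = (0 - (-1)·-1.3375 - (-3)·-2.0000) / (-8) = 0.9172
  x_3 = (5 - (-1)·-1.3375 - (3)·0.9172) / (7) = 0.1301
Iteration 2:
  x_1 = (9 - (3)·0.9172 - (1)·0.1301) / (-8) = -0.7648
  x_2 = (0 - (-1)·-0.7648 - (-3)·0.1301) / (-8) = 0.0468
  x_3 = (5 - (-1)·-0.7648 - (3)·0.0468) / (7) = 0.5850
Iteration 3:
  x_1 = (9 - (3)·0.0468 - (1)·0.5850) / (-8) = -1.0343
  x_2 = (0 - (-1)·-1.0343 - (-3)·0.5850) / (-8) = -0.0901
  x_3 = (5 - (-1)·-1.0343 - (3)·-0.0901) / (7) = 0.6051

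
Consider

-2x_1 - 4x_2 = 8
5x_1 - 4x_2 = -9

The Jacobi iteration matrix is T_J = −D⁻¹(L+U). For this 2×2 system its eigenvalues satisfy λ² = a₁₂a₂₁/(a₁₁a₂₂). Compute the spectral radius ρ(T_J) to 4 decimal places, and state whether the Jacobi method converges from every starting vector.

1.5811

a₁₂a₂₁/(a₁₁a₂₂) = (-4)·(5) / ((-2)·(-4)) = -2.500000
ρ = √|-2.500000| = √2.500000 = 1.5811
ρ > 1, so Jacobi diverges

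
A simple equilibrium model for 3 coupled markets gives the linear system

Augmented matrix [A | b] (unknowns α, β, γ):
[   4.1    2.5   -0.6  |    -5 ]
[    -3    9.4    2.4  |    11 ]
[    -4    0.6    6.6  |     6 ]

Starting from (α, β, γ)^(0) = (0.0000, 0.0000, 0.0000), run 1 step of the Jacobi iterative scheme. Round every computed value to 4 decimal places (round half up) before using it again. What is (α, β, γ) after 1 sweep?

(-1.2195, 1.1702, 0.9091)

Iteration 1:
  α = (-5 - (2.5)·0.0000 - (-0.6)·0.0000) / (4.1) = -1.2195
  β = (11 - (-3)·0.0000 - (2.4)·0.0000) / (9.4) = 1.1702
  γ = (6 - (-4)·0.0000 - (0.6)·0.0000) / (6.6) = 0.9091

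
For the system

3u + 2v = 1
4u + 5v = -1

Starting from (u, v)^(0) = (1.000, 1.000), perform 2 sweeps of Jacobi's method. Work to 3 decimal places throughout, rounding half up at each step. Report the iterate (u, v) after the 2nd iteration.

Iteration 1:
  u = (1 - (2)·1.000) / (3) = -0.333
  v = (-1 - (4)·1.000) / (5) = -1.000
Iteration 2:
  u = (1 - (2)·-1.000) / (3) = 1.000
  v = (-1 - (4)·-0.333) / (5) = 0.066

(1.000, 0.066)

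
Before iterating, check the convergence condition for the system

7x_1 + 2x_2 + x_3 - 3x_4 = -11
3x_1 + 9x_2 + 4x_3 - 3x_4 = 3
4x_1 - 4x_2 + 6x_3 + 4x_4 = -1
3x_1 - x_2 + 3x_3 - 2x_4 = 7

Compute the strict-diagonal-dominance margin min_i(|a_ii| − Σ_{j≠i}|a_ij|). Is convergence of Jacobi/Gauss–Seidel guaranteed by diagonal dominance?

row 1: |7| − (2+1+3) = 1
row 2: |9| − (3+4+3) = -1
row 3: |6| − (4+4+4) = -6
row 4: |-2| − (3+1+3) = -5
minimum over rows = -6 → not strictly diagonally dominant

-6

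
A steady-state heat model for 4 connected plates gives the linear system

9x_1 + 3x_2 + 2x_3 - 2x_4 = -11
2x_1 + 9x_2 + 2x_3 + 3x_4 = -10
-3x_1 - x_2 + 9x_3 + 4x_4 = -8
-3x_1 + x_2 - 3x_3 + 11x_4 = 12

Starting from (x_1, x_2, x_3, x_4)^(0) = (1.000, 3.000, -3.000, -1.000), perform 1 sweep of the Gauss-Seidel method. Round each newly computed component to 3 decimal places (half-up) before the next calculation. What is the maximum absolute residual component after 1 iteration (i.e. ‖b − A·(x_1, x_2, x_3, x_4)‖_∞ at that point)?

7.906

Iteration 1:
  x_1 = (-11 - (3)·3.000 - (2)·-3.000 - (-2)·-1.000) / (9) = -1.778
  x_2 = (-10 - (2)·-1.778 - (2)·-3.000 - (3)·-1.000) / (9) = 0.284
  x_3 = (-8 - (-3)·-1.778 - (-1)·0.284 - (4)·-1.000) / (9) = -1.006
  x_4 = (12 - (-3)·-1.778 - (1)·0.284 - (-3)·-1.006) / (11) = 0.306
Residual b − A·x = (6.774, -7.906, -5.220, -0.002); ∞-norm = 7.906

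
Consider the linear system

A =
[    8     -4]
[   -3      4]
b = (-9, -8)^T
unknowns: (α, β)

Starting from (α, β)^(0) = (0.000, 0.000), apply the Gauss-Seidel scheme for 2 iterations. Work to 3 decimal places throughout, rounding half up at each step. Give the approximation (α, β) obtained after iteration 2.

(-2.547, -3.910)

Iteration 1:
  α = (-9 - (-4)·0.000) / (8) = -1.125
  β = (-8 - (-3)·-1.125) / (4) = -2.844
Iteration 2:
  α = (-9 - (-4)·-2.844) / (8) = -2.547
  β = (-8 - (-3)·-2.547) / (4) = -3.910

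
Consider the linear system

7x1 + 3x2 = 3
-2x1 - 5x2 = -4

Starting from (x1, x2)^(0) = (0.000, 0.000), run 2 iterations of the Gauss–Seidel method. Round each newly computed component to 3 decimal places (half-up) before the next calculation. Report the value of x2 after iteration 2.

Iteration 1:
  x1 = (3 - (3)·0.000) / (7) = 0.429
  x2 = (-4 - (-2)·0.429) / (-5) = 0.628
Iteration 2:
  x1 = (3 - (3)·0.628) / (7) = 0.159
  x2 = (-4 - (-2)·0.159) / (-5) = 0.736

0.736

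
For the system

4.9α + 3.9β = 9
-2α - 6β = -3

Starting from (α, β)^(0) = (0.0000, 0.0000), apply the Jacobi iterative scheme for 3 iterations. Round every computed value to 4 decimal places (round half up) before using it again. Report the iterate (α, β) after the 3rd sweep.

(1.9260, 0.0204)

Iteration 1:
  α = (9 - (3.9)·0.0000) / (4.9) = 1.8367
  β = (-3 - (-2)·0.0000) / (-6) = 0.5000
Iteration 2:
  α = (9 - (3.9)·0.5000) / (4.9) = 1.4388
  β = (-3 - (-2)·1.8367) / (-6) = -0.1122
Iteration 3:
  α = (9 - (3.9)·-0.1122) / (4.9) = 1.9260
  β = (-3 - (-2)·1.4388) / (-6) = 0.0204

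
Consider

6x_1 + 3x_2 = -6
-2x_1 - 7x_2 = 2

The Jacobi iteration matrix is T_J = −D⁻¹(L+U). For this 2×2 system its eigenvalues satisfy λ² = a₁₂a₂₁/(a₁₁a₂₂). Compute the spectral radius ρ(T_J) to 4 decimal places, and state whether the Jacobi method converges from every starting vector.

a₁₂a₂₁/(a₁₁a₂₂) = (3)·(-2) / ((6)·(-7)) = 0.142857
ρ = √|0.142857| = √0.142857 = 0.3780
ρ < 1, so Jacobi converges

0.3780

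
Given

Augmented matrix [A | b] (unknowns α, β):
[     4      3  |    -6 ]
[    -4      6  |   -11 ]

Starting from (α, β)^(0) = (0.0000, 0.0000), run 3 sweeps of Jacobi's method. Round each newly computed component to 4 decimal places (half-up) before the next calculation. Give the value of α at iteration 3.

0.6250

Iteration 1:
  α = (-6 - (3)·0.0000) / (4) = -1.5000
  β = (-11 - (-4)·0.0000) / (6) = -1.8333
Iteration 2:
  α = (-6 - (3)·-1.8333) / (4) = -0.1250
  β = (-11 - (-4)·-1.5000) / (6) = -2.8333
Iteration 3:
  α = (-6 - (3)·-2.8333) / (4) = 0.6250
  β = (-11 - (-4)·-0.1250) / (6) = -1.9167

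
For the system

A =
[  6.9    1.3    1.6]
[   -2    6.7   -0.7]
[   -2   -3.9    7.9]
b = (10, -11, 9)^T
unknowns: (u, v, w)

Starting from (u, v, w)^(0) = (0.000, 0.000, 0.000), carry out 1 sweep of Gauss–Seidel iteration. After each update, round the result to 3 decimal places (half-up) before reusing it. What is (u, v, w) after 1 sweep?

(1.449, -1.209, 0.909)

Iteration 1:
  u = (10 - (1.3)·0.000 - (1.6)·0.000) / (6.9) = 1.449
  v = (-11 - (-2)·1.449 - (-0.7)·0.000) / (6.7) = -1.209
  w = (9 - (-2)·1.449 - (-3.9)·-1.209) / (7.9) = 0.909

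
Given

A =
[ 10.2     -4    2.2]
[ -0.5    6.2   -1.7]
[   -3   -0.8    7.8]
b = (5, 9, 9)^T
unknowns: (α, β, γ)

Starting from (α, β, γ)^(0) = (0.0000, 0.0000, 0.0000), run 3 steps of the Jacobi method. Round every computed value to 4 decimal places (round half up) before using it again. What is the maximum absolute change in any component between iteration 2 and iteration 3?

0.1597

Iteration 1:
  α = (5 - (-4)·0.0000 - (2.2)·0.0000) / (10.2) = 0.4902
  β = (9 - (-0.5)·0.0000 - (-1.7)·0.0000) / (6.2) = 1.4516
  γ = (9 - (-3)·0.0000 - (-0.8)·0.0000) / (7.8) = 1.1538
Iteration 2:
  α = (5 - (-4)·1.4516 - (2.2)·1.1538) / (10.2) = 0.8106
  β = (9 - (-0.5)·0.4902 - (-1.7)·1.1538) / (6.2) = 1.8075
  γ = (9 - (-3)·0.4902 - (-0.8)·1.4516) / (7.8) = 1.4913
Iteration 3:
  α = (5 - (-4)·1.8075 - (2.2)·1.4913) / (10.2) = 0.8774
  β = (9 - (-0.5)·0.8106 - (-1.7)·1.4913) / (6.2) = 1.9259
  γ = (9 - (-3)·0.8106 - (-0.8)·1.8075) / (7.8) = 1.6510
Change: (0.0668, 0.1184, 0.1597) → max |·| = 0.1597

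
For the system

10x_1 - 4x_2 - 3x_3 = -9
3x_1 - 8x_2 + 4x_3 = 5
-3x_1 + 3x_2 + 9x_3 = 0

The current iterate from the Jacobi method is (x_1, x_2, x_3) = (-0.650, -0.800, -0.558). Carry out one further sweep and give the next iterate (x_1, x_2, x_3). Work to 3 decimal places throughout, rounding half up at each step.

One sweep:
  x_1 = (-9 - (-4)·-0.800 - (-3)·-0.558) / (10) = -1.387
  x_2 = (5 - (3)·-0.650 - (4)·-0.558) / (-8) = -1.148
  x_3 = (0 - (-3)·-0.650 - (3)·-0.800) / (9) = 0.050

(-1.387, -1.148, 0.050)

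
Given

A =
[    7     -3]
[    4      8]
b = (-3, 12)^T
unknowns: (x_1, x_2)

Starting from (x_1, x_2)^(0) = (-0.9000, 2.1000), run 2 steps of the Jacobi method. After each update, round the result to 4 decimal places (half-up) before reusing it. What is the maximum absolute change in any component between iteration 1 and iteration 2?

0.6857

Iteration 1:
  x_1 = (-3 - (-3)·2.1000) / (7) = 0.4714
  x_2 = (12 - (4)·-0.9000) / (8) = 1.9500
Iteration 2:
  x_1 = (-3 - (-3)·1.9500) / (7) = 0.4071
  x_2 = (12 - (4)·0.4714) / (8) = 1.2643
Change: (-0.0643, -0.6857) → max |·| = 0.6857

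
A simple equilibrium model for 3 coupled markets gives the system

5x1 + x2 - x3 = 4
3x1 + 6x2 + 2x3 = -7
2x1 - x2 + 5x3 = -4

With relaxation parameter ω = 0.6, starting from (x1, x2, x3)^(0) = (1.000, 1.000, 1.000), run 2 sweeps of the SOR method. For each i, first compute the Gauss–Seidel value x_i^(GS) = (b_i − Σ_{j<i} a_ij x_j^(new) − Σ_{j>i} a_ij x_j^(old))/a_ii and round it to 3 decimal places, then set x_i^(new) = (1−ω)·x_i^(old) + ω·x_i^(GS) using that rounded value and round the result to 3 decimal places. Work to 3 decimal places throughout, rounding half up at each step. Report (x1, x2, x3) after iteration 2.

(0.878, -1.192, -0.987)

Iteration 1:
  x1: GS value = (4 - (1)·1.000 - (-1)·1.000) / (5) = 0.800;  x1 ← (1−ω)·1.000 + ω·0.800 = 0.880
  x2: GS value = (-7 - (3)·0.880 - (2)·1.000) / (6) = -1.940;  x2 ← (1−ω)·1.000 + ω·-1.940 = -0.764
  x3: GS value = (-4 - (2)·0.880 - (-1)·-0.764) / (5) = -1.305;  x3 ← (1−ω)·1.000 + ω·-1.305 = -0.383
Iteration 2:
  x1: GS value = (4 - (1)·-0.764 - (-1)·-0.383) / (5) = 0.876;  x1 ← (1−ω)·0.880 + ω·0.876 = 0.878
  x2: GS value = (-7 - (3)·0.878 - (2)·-0.383) / (6) = -1.478;  x2 ← (1−ω)·-0.764 + ω·-1.478 = -1.192
  x3: GS value = (-4 - (2)·0.878 - (-1)·-1.192) / (5) = -1.390;  x3 ← (1−ω)·-0.383 + ω·-1.390 = -0.987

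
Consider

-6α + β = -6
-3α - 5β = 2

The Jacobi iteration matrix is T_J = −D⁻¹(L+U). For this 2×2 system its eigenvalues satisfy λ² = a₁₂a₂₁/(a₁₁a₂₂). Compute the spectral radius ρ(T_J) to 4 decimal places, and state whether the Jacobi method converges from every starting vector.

0.3162

a₁₂a₂₁/(a₁₁a₂₂) = (1)·(-3) / ((-6)·(-5)) = -0.100000
ρ = √|-0.100000| = √0.100000 = 0.3162
ρ < 1, so Jacobi converges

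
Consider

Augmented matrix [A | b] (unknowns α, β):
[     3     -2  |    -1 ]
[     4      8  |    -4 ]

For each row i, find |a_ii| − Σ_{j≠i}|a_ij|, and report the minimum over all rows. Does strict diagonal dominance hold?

1

row 1: |3| − (2) = 1
row 2: |8| − (4) = 4
minimum over rows = 1 → strictly diagonally dominant (convergence guaranteed)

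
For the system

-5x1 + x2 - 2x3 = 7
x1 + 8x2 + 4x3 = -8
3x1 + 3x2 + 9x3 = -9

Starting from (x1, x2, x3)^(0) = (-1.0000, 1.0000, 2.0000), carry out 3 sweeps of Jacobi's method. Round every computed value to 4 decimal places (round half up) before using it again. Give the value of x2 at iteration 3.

-0.9740

Iteration 1:
  x1 = (7 - (1)·1.0000 - (-2)·2.0000) / (-5) = -2.0000
  x2 = (-8 - (1)·-1.0000 - (4)·2.0000) / (8) = -1.8750
  x3 = (-9 - (3)·-1.0000 - (3)·1.0000) / (9) = -1.0000
Iteration 2:
  x1 = (7 - (1)·-1.8750 - (-2)·-1.0000) / (-5) = -1.3750
  x2 = (-8 - (1)·-2.0000 - (4)·-1.0000) / (8) = -0.2500
  x3 = (-9 - (3)·-2.0000 - (3)·-1.8750) / (9) = 0.2917
Iteration 3:
  x1 = (7 - (1)·-0.2500 - (-2)·0.2917) / (-5) = -1.5667
  x2 = (-8 - (1)·-1.3750 - (4)·0.2917) / (8) = -0.9740
  x3 = (-9 - (3)·-1.3750 - (3)·-0.2500) / (9) = -0.4583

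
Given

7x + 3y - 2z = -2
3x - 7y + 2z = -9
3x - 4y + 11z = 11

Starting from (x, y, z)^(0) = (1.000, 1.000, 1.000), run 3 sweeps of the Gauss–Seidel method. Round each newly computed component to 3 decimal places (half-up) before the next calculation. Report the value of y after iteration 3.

1.563

Iteration 1:
  x = (-2 - (3)·1.000 - (-2)·1.000) / (7) = -0.429
  y = (-9 - (3)·-0.429 - (2)·1.000) / (-7) = 1.388
  z = (11 - (3)·-0.429 - (-4)·1.388) / (11) = 1.622
Iteration 2:
  x = (-2 - (3)·1.388 - (-2)·1.622) / (7) = -0.417
  y = (-9 - (3)·-0.417 - (2)·1.622) / (-7) = 1.570
  z = (11 - (3)·-0.417 - (-4)·1.570) / (11) = 1.685
Iteration 3:
  x = (-2 - (3)·1.570 - (-2)·1.685) / (7) = -0.477
  y = (-9 - (3)·-0.477 - (2)·1.685) / (-7) = 1.563
  z = (11 - (3)·-0.477 - (-4)·1.563) / (11) = 1.698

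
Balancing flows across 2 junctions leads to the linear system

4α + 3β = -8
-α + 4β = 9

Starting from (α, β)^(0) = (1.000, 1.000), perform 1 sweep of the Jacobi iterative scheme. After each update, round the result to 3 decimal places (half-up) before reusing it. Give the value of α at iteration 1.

-2.750

Iteration 1:
  α = (-8 - (3)·1.000) / (4) = -2.750
  β = (9 - (-1)·1.000) / (4) = 2.500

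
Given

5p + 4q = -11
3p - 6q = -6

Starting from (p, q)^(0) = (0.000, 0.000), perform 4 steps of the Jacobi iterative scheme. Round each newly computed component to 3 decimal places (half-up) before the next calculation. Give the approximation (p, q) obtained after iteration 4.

Iteration 1:
  p = (-11 - (4)·0.000) / (5) = -2.200
  q = (-6 - (3)·0.000) / (-6) = 1.000
Iteration 2:
  p = (-11 - (4)·1.000) / (5) = -3.000
  q = (-6 - (3)·-2.200) / (-6) = -0.100
Iteration 3:
  p = (-11 - (4)·-0.100) / (5) = -2.120
  q = (-6 - (3)·-3.000) / (-6) = -0.500
Iteration 4:
  p = (-11 - (4)·-0.500) / (5) = -1.800
  q = (-6 - (3)·-2.120) / (-6) = -0.060

(-1.800, -0.060)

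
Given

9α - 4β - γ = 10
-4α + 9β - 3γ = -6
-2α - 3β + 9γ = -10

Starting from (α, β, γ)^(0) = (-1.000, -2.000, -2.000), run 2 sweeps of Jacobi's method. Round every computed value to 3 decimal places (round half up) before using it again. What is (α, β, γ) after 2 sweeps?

Iteration 1:
  α = (10 - (-4)·-2.000 - (-1)·-2.000) / (9) = 0.000
  β = (-6 - (-4)·-1.000 - (-3)·-2.000) / (9) = -1.778
  γ = (-10 - (-2)·-1.000 - (-3)·-2.000) / (9) = -2.000
Iteration 2:
  α = (10 - (-4)·-1.778 - (-1)·-2.000) / (9) = 0.099
  β = (-6 - (-4)·0.000 - (-3)·-2.000) / (9) = -1.333
  γ = (-10 - (-2)·0.000 - (-3)·-1.778) / (9) = -1.704

(0.099, -1.333, -1.704)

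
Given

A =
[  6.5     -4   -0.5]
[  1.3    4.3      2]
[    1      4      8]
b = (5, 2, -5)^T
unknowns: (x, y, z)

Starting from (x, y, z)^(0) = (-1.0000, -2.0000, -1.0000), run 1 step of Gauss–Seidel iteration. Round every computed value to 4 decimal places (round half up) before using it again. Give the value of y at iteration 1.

1.0930

Iteration 1:
  x = (5 - (-4)·-2.0000 - (-0.5)·-1.0000) / (6.5) = -0.5385
  y = (2 - (1.3)·-0.5385 - (2)·-1.0000) / (4.3) = 1.0930
  z = (-5 - (1)·-0.5385 - (4)·1.0930) / (8) = -1.1042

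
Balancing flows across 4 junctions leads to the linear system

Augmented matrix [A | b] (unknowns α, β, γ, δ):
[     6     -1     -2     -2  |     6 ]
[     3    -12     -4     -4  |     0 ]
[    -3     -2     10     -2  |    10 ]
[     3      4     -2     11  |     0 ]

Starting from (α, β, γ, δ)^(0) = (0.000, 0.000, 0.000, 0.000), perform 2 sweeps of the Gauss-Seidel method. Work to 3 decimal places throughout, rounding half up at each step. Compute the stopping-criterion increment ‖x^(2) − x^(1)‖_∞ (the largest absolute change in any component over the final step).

Iteration 1:
  α = (6 - (-1)·0.000 - (-2)·0.000 - (-2)·0.000) / (6) = 1.000
  β = (0 - (3)·1.000 - (-4)·0.000 - (-4)·0.000) / (-12) = 0.250
  γ = (10 - (-3)·1.000 - (-2)·0.250 - (-2)·0.000) / (10) = 1.350
  δ = (0 - (3)·1.000 - (4)·0.250 - (-2)·1.350) / (11) = -0.118
Iteration 2:
  α = (6 - (-1)·0.250 - (-2)·1.350 - (-2)·-0.118) / (6) = 1.452
  β = (0 - (3)·1.452 - (-4)·1.350 - (-4)·-0.118) / (-12) = -0.048
  γ = (10 - (-3)·1.452 - (-2)·-0.048 - (-2)·-0.118) / (10) = 1.402
  δ = (0 - (3)·1.452 - (4)·-0.048 - (-2)·1.402) / (11) = -0.124
Change: (0.452, -0.298, 0.052, -0.006) → max |·| = 0.452

0.452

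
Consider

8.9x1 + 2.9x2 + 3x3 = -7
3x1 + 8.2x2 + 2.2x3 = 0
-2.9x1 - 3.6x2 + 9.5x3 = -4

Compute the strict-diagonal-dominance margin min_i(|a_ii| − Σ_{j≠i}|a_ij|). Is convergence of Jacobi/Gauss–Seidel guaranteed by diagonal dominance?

3

row 1: |8.9| − (2.9+3) = 3
row 2: |8.2| − (3+2.2) = 3
row 3: |9.5| − (2.9+3.6) = 3
minimum over rows = 3 → strictly diagonally dominant (convergence guaranteed)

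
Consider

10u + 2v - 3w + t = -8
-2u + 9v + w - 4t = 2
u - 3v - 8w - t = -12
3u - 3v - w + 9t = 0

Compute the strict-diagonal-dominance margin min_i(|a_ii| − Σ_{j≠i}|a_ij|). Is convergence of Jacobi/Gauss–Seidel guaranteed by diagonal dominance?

2

row 1: |10| − (2+3+1) = 4
row 2: |9| − (2+1+4) = 2
row 3: |-8| − (1+3+1) = 3
row 4: |9| − (3+3+1) = 2
minimum over rows = 2 → strictly diagonally dominant (convergence guaranteed)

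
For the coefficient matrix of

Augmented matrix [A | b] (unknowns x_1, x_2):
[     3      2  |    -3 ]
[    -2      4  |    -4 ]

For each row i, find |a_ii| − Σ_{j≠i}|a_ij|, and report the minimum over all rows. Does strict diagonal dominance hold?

1

row 1: |3| − (2) = 1
row 2: |4| − (2) = 2
minimum over rows = 1 → strictly diagonally dominant (convergence guaranteed)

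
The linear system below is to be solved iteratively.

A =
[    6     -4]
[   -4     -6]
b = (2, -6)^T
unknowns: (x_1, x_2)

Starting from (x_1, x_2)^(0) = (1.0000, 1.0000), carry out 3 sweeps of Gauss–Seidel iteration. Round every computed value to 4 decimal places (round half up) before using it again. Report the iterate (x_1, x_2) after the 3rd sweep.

(0.7531, 0.4979)

Iteration 1:
  x_1 = (2 - (-4)·1.0000) / (6) = 1.0000
  x_2 = (-6 - (-4)·1.0000) / (-6) = 0.3333
Iteration 2:
  x_1 = (2 - (-4)·0.3333) / (6) = 0.5555
  x_2 = (-6 - (-4)·0.5555) / (-6) = 0.6297
Iteration 3:
  x_1 = (2 - (-4)·0.6297) / (6) = 0.7531
  x_2 = (-6 - (-4)·0.7531) / (-6) = 0.4979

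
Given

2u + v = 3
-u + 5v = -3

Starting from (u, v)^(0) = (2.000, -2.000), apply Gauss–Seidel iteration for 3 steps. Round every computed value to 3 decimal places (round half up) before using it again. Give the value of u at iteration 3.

Iteration 1:
  u = (3 - (1)·-2.000) / (2) = 2.500
  v = (-3 - (-1)·2.500) / (5) = -0.100
Iteration 2:
  u = (3 - (1)·-0.100) / (2) = 1.550
  v = (-3 - (-1)·1.550) / (5) = -0.290
Iteration 3:
  u = (3 - (1)·-0.290) / (2) = 1.645
  v = (-3 - (-1)·1.645) / (5) = -0.271

1.645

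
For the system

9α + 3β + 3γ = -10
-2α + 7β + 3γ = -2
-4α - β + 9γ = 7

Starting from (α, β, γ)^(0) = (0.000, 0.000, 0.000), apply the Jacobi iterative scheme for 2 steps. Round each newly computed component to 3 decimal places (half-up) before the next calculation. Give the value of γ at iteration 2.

Iteration 1:
  α = (-10 - (3)·0.000 - (3)·0.000) / (9) = -1.111
  β = (-2 - (-2)·0.000 - (3)·0.000) / (7) = -0.286
  γ = (7 - (-4)·0.000 - (-1)·0.000) / (9) = 0.778
Iteration 2:
  α = (-10 - (3)·-0.286 - (3)·0.778) / (9) = -1.275
  β = (-2 - (-2)·-1.111 - (3)·0.778) / (7) = -0.937
  γ = (7 - (-4)·-1.111 - (-1)·-0.286) / (9) = 0.252

0.252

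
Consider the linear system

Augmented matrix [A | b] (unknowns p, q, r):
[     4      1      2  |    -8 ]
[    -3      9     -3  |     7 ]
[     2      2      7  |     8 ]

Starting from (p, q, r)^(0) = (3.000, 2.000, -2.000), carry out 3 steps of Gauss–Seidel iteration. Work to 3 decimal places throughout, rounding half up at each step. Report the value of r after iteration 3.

Iteration 1:
  p = (-8 - (1)·2.000 - (2)·-2.000) / (4) = -1.500
  q = (7 - (-3)·-1.500 - (-3)·-2.000) / (9) = -0.389
  r = (8 - (2)·-1.500 - (2)·-0.389) / (7) = 1.683
Iteration 2:
  p = (-8 - (1)·-0.389 - (2)·1.683) / (4) = -2.744
  q = (7 - (-3)·-2.744 - (-3)·1.683) / (9) = 0.424
  r = (8 - (2)·-2.744 - (2)·0.424) / (7) = 1.806
Iteration 3:
  p = (-8 - (1)·0.424 - (2)·1.806) / (4) = -3.009
  q = (7 - (-3)·-3.009 - (-3)·1.806) / (9) = 0.377
  r = (8 - (2)·-3.009 - (2)·0.377) / (7) = 1.895

1.895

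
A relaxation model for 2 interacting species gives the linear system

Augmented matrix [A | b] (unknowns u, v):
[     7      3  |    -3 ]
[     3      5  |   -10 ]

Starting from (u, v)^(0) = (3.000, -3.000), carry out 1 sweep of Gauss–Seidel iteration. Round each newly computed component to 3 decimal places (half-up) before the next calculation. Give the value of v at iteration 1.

Iteration 1:
  u = (-3 - (3)·-3.000) / (7) = 0.857
  v = (-10 - (3)·0.857) / (5) = -2.514

-2.514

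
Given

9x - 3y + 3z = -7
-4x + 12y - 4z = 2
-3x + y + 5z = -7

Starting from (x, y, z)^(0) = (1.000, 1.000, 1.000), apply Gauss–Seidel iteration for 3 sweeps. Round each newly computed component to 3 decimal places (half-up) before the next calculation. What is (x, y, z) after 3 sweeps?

Iteration 1:
  x = (-7 - (-3)·1.000 - (3)·1.000) / (9) = -0.778
  y = (2 - (-4)·-0.778 - (-4)·1.000) / (12) = 0.241
  z = (-7 - (-3)·-0.778 - (1)·0.241) / (5) = -1.915
Iteration 2:
  x = (-7 - (-3)·0.241 - (3)·-1.915) / (9) = -0.059
  y = (2 - (-4)·-0.059 - (-4)·-1.915) / (12) = -0.491
  z = (-7 - (-3)·-0.059 - (1)·-0.491) / (5) = -1.337
Iteration 3:
  x = (-7 - (-3)·-0.491 - (3)·-1.337) / (9) = -0.496
  y = (2 - (-4)·-0.496 - (-4)·-1.337) / (12) = -0.444
  z = (-7 - (-3)·-0.496 - (1)·-0.444) / (5) = -1.609

(-0.496, -0.444, -1.609)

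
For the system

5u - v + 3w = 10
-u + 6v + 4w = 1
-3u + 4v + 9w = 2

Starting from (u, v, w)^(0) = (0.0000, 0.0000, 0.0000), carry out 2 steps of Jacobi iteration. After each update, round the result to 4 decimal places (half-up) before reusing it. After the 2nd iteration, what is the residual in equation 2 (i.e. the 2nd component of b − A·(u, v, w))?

Iteration 1:
  u = (10 - (-1)·0.0000 - (3)·0.0000) / (5) = 2.0000
  v = (1 - (-1)·0.0000 - (4)·0.0000) / (6) = 0.1667
  w = (2 - (-3)·0.0000 - (4)·0.0000) / (9) = 0.2222
Iteration 2:
  u = (10 - (-1)·0.1667 - (3)·0.2222) / (5) = 1.9000
  v = (1 - (-1)·2.0000 - (4)·0.2222) / (6) = 0.3519
  w = (2 - (-3)·2.0000 - (4)·0.1667) / (9) = 0.8148
Residual b − A·x = (-1.5925, -2.4706, -1.0408)

-2.4706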